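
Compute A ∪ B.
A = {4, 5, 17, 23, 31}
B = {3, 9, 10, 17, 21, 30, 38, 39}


Set A = {4, 5, 17, 23, 31}
Set B = {3, 9, 10, 17, 21, 30, 38, 39}
A ∪ B includes all elements in either set.
Elements from A: {4, 5, 17, 23, 31}
Elements from B not already included: {3, 9, 10, 21, 30, 38, 39}
A ∪ B = {3, 4, 5, 9, 10, 17, 21, 23, 30, 31, 38, 39}

{3, 4, 5, 9, 10, 17, 21, 23, 30, 31, 38, 39}


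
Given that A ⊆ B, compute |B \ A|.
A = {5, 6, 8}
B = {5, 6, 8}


Set A = {5, 6, 8}, |A| = 3
Set B = {5, 6, 8}, |B| = 3
Since A ⊆ B: B \ A = {}
|B| - |A| = 3 - 3 = 0

0


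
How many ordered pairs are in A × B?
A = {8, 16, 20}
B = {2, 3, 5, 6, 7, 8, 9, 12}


Set A = {8, 16, 20} has 3 elements.
Set B = {2, 3, 5, 6, 7, 8, 9, 12} has 8 elements.
|A × B| = |A| × |B| = 3 × 8 = 24

24


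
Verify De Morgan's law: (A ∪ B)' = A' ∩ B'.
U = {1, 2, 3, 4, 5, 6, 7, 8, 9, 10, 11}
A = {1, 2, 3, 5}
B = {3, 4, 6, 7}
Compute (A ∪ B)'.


U = {1, 2, 3, 4, 5, 6, 7, 8, 9, 10, 11}
A = {1, 2, 3, 5}, B = {3, 4, 6, 7}
A ∪ B = {1, 2, 3, 4, 5, 6, 7}
(A ∪ B)' = U \ (A ∪ B) = {8, 9, 10, 11}
Verification via A' ∩ B': A' = {4, 6, 7, 8, 9, 10, 11}, B' = {1, 2, 5, 8, 9, 10, 11}
A' ∩ B' = {8, 9, 10, 11} ✓

{8, 9, 10, 11}


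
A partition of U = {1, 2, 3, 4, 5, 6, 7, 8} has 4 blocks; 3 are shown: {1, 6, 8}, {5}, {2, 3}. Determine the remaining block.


U = {1, 2, 3, 4, 5, 6, 7, 8}
Shown blocks: {1, 6, 8}, {5}, {2, 3}
A partition's blocks are pairwise disjoint and cover U, so the missing block = U \ (union of shown blocks).
Union of shown blocks: {1, 2, 3, 5, 6, 8}
Missing block = U \ (union) = {4, 7}

{4, 7}


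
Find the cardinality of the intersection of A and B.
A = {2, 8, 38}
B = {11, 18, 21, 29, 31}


Set A = {2, 8, 38}
Set B = {11, 18, 21, 29, 31}
A ∩ B = {}
|A ∩ B| = 0

0


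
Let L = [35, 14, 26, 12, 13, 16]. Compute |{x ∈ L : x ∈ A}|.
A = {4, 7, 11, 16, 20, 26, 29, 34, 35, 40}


Set A = {4, 7, 11, 16, 20, 26, 29, 34, 35, 40}
Candidates: [35, 14, 26, 12, 13, 16]
Check each candidate:
35 ∈ A, 14 ∉ A, 26 ∈ A, 12 ∉ A, 13 ∉ A, 16 ∈ A
Count of candidates in A: 3

3


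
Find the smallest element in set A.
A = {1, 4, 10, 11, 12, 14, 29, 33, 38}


Set A = {1, 4, 10, 11, 12, 14, 29, 33, 38}
Elements in ascending order: 1, 4, 10, 11, 12, 14, 29, 33, 38
The smallest element is 1.

1


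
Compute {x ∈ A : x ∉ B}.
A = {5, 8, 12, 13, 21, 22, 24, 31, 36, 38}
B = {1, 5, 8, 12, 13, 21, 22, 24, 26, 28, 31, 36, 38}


Set A = {5, 8, 12, 13, 21, 22, 24, 31, 36, 38}
Set B = {1, 5, 8, 12, 13, 21, 22, 24, 26, 28, 31, 36, 38}
Check each element of A against B:
5 ∈ B, 8 ∈ B, 12 ∈ B, 13 ∈ B, 21 ∈ B, 22 ∈ B, 24 ∈ B, 31 ∈ B, 36 ∈ B, 38 ∈ B
Elements of A not in B: {}

{}


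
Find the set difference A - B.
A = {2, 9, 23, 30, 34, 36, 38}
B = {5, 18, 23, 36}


Set A = {2, 9, 23, 30, 34, 36, 38}
Set B = {5, 18, 23, 36}
A \ B includes elements in A that are not in B.
Check each element of A:
2 (not in B, keep), 9 (not in B, keep), 23 (in B, remove), 30 (not in B, keep), 34 (not in B, keep), 36 (in B, remove), 38 (not in B, keep)
A \ B = {2, 9, 30, 34, 38}

{2, 9, 30, 34, 38}


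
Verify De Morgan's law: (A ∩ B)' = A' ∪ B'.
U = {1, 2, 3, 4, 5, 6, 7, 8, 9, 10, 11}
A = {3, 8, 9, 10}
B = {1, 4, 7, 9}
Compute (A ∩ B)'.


U = {1, 2, 3, 4, 5, 6, 7, 8, 9, 10, 11}
A = {3, 8, 9, 10}, B = {1, 4, 7, 9}
A ∩ B = {9}
(A ∩ B)' = U \ (A ∩ B) = {1, 2, 3, 4, 5, 6, 7, 8, 10, 11}
Verification via A' ∪ B': A' = {1, 2, 4, 5, 6, 7, 11}, B' = {2, 3, 5, 6, 8, 10, 11}
A' ∪ B' = {1, 2, 3, 4, 5, 6, 7, 8, 10, 11} ✓

{1, 2, 3, 4, 5, 6, 7, 8, 10, 11}


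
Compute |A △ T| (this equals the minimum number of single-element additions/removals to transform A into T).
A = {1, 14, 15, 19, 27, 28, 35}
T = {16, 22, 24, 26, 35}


Set A = {1, 14, 15, 19, 27, 28, 35}
Set T = {16, 22, 24, 26, 35}
Elements to remove from A (in A, not in T): {1, 14, 15, 19, 27, 28} → 6 removals
Elements to add to A (in T, not in A): {16, 22, 24, 26} → 4 additions
Total edits = 6 + 4 = 10

10


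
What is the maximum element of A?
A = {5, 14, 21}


Set A = {5, 14, 21}
Elements in ascending order: 5, 14, 21
The largest element is 21.

21


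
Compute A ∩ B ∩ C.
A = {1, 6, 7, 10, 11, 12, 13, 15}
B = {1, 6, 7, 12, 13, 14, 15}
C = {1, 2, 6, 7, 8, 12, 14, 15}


Set A = {1, 6, 7, 10, 11, 12, 13, 15}
Set B = {1, 6, 7, 12, 13, 14, 15}
Set C = {1, 2, 6, 7, 8, 12, 14, 15}
First, A ∩ B = {1, 6, 7, 12, 13, 15}
Then, (A ∩ B) ∩ C = {1, 6, 7, 12, 15}

{1, 6, 7, 12, 15}


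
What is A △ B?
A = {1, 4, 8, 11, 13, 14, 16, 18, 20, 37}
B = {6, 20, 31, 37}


Set A = {1, 4, 8, 11, 13, 14, 16, 18, 20, 37}
Set B = {6, 20, 31, 37}
A △ B = (A \ B) ∪ (B \ A)
Elements in A but not B: {1, 4, 8, 11, 13, 14, 16, 18}
Elements in B but not A: {6, 31}
A △ B = {1, 4, 6, 8, 11, 13, 14, 16, 18, 31}

{1, 4, 6, 8, 11, 13, 14, 16, 18, 31}


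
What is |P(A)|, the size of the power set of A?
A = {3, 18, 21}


Set A = {3, 18, 21}
|A| = 3
The power set P(A) contains all subsets of A.
|P(A)| = 2^|A| = 2^3 = 8

8


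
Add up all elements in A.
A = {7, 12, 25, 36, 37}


Set A = {7, 12, 25, 36, 37}
Sum = 7 + 12 + 25 + 36 + 37 = 117

117


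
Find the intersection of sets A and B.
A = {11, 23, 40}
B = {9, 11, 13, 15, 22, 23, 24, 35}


Set A = {11, 23, 40}
Set B = {9, 11, 13, 15, 22, 23, 24, 35}
A ∩ B includes only elements in both sets.
Check each element of A against B:
11 ✓, 23 ✓, 40 ✗
A ∩ B = {11, 23}

{11, 23}


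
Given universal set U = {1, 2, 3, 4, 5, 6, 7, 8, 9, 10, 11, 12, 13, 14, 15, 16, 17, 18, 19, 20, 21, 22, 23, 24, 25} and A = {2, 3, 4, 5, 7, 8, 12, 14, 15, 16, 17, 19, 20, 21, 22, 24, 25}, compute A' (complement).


Universal set U = {1, 2, 3, 4, 5, 6, 7, 8, 9, 10, 11, 12, 13, 14, 15, 16, 17, 18, 19, 20, 21, 22, 23, 24, 25}
Set A = {2, 3, 4, 5, 7, 8, 12, 14, 15, 16, 17, 19, 20, 21, 22, 24, 25}
A' = U \ A = elements in U but not in A
Checking each element of U:
1 (not in A, include), 2 (in A, exclude), 3 (in A, exclude), 4 (in A, exclude), 5 (in A, exclude), 6 (not in A, include), 7 (in A, exclude), 8 (in A, exclude), 9 (not in A, include), 10 (not in A, include), 11 (not in A, include), 12 (in A, exclude), 13 (not in A, include), 14 (in A, exclude), 15 (in A, exclude), 16 (in A, exclude), 17 (in A, exclude), 18 (not in A, include), 19 (in A, exclude), 20 (in A, exclude), 21 (in A, exclude), 22 (in A, exclude), 23 (not in A, include), 24 (in A, exclude), 25 (in A, exclude)
A' = {1, 6, 9, 10, 11, 13, 18, 23}

{1, 6, 9, 10, 11, 13, 18, 23}


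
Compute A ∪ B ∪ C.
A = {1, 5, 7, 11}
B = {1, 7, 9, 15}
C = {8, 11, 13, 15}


Set A = {1, 5, 7, 11}
Set B = {1, 7, 9, 15}
Set C = {8, 11, 13, 15}
First, A ∪ B = {1, 5, 7, 9, 11, 15}
Then, (A ∪ B) ∪ C = {1, 5, 7, 8, 9, 11, 13, 15}

{1, 5, 7, 8, 9, 11, 13, 15}


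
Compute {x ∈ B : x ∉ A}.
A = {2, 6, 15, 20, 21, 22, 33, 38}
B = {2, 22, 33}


Set A = {2, 6, 15, 20, 21, 22, 33, 38}
Set B = {2, 22, 33}
Check each element of B against A:
2 ∈ A, 22 ∈ A, 33 ∈ A
Elements of B not in A: {}

{}


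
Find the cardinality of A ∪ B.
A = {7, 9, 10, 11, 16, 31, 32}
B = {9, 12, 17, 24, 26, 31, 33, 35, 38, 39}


Set A = {7, 9, 10, 11, 16, 31, 32}, |A| = 7
Set B = {9, 12, 17, 24, 26, 31, 33, 35, 38, 39}, |B| = 10
A ∩ B = {9, 31}, |A ∩ B| = 2
|A ∪ B| = |A| + |B| - |A ∩ B| = 7 + 10 - 2 = 15

15


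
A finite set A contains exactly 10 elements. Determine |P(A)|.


The set has 10 elements.
The power set contains all possible subsets.
|P(A)| = 2^|A| = 2^10 = 1024

1024


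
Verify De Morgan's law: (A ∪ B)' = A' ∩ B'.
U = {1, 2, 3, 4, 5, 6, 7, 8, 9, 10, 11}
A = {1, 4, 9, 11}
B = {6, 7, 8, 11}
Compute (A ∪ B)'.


U = {1, 2, 3, 4, 5, 6, 7, 8, 9, 10, 11}
A = {1, 4, 9, 11}, B = {6, 7, 8, 11}
A ∪ B = {1, 4, 6, 7, 8, 9, 11}
(A ∪ B)' = U \ (A ∪ B) = {2, 3, 5, 10}
Verification via A' ∩ B': A' = {2, 3, 5, 6, 7, 8, 10}, B' = {1, 2, 3, 4, 5, 9, 10}
A' ∩ B' = {2, 3, 5, 10} ✓

{2, 3, 5, 10}


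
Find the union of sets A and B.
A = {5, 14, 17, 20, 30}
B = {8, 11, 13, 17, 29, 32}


Set A = {5, 14, 17, 20, 30}
Set B = {8, 11, 13, 17, 29, 32}
A ∪ B includes all elements in either set.
Elements from A: {5, 14, 17, 20, 30}
Elements from B not already included: {8, 11, 13, 29, 32}
A ∪ B = {5, 8, 11, 13, 14, 17, 20, 29, 30, 32}

{5, 8, 11, 13, 14, 17, 20, 29, 30, 32}


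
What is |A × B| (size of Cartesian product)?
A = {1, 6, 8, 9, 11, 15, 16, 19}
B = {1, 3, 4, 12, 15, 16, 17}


Set A = {1, 6, 8, 9, 11, 15, 16, 19} has 8 elements.
Set B = {1, 3, 4, 12, 15, 16, 17} has 7 elements.
|A × B| = |A| × |B| = 8 × 7 = 56

56


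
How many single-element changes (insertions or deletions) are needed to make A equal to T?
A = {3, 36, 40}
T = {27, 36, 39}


Set A = {3, 36, 40}
Set T = {27, 36, 39}
Elements to remove from A (in A, not in T): {3, 40} → 2 removals
Elements to add to A (in T, not in A): {27, 39} → 2 additions
Total edits = 2 + 2 = 4

4


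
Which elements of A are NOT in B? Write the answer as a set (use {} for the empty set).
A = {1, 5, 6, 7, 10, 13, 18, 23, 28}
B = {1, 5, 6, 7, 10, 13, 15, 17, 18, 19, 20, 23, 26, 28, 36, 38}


Set A = {1, 5, 6, 7, 10, 13, 18, 23, 28}
Set B = {1, 5, 6, 7, 10, 13, 15, 17, 18, 19, 20, 23, 26, 28, 36, 38}
Check each element of A against B:
1 ∈ B, 5 ∈ B, 6 ∈ B, 7 ∈ B, 10 ∈ B, 13 ∈ B, 18 ∈ B, 23 ∈ B, 28 ∈ B
Elements of A not in B: {}

{}


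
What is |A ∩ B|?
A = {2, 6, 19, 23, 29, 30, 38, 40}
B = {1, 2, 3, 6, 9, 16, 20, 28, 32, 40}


Set A = {2, 6, 19, 23, 29, 30, 38, 40}
Set B = {1, 2, 3, 6, 9, 16, 20, 28, 32, 40}
A ∩ B = {2, 6, 40}
|A ∩ B| = 3

3


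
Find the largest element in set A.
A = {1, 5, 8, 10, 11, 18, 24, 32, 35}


Set A = {1, 5, 8, 10, 11, 18, 24, 32, 35}
Elements in ascending order: 1, 5, 8, 10, 11, 18, 24, 32, 35
The largest element is 35.

35


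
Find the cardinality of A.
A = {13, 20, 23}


Set A = {13, 20, 23}
Listing elements: 13, 20, 23
Counting: 3 elements
|A| = 3

3


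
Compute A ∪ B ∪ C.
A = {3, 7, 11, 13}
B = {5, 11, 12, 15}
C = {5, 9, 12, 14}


Set A = {3, 7, 11, 13}
Set B = {5, 11, 12, 15}
Set C = {5, 9, 12, 14}
First, A ∪ B = {3, 5, 7, 11, 12, 13, 15}
Then, (A ∪ B) ∪ C = {3, 5, 7, 9, 11, 12, 13, 14, 15}

{3, 5, 7, 9, 11, 12, 13, 14, 15}


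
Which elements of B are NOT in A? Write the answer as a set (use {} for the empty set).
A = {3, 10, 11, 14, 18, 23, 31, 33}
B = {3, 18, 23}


Set A = {3, 10, 11, 14, 18, 23, 31, 33}
Set B = {3, 18, 23}
Check each element of B against A:
3 ∈ A, 18 ∈ A, 23 ∈ A
Elements of B not in A: {}

{}


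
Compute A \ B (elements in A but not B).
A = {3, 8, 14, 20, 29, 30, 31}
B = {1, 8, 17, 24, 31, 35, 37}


Set A = {3, 8, 14, 20, 29, 30, 31}
Set B = {1, 8, 17, 24, 31, 35, 37}
A \ B includes elements in A that are not in B.
Check each element of A:
3 (not in B, keep), 8 (in B, remove), 14 (not in B, keep), 20 (not in B, keep), 29 (not in B, keep), 30 (not in B, keep), 31 (in B, remove)
A \ B = {3, 14, 20, 29, 30}

{3, 14, 20, 29, 30}


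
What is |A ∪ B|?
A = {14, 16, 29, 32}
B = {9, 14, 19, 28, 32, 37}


Set A = {14, 16, 29, 32}, |A| = 4
Set B = {9, 14, 19, 28, 32, 37}, |B| = 6
A ∩ B = {14, 32}, |A ∩ B| = 2
|A ∪ B| = |A| + |B| - |A ∩ B| = 4 + 6 - 2 = 8

8


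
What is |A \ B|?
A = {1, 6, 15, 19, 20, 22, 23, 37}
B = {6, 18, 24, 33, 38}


Set A = {1, 6, 15, 19, 20, 22, 23, 37}
Set B = {6, 18, 24, 33, 38}
A \ B = {1, 15, 19, 20, 22, 23, 37}
|A \ B| = 7

7


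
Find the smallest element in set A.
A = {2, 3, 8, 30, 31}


Set A = {2, 3, 8, 30, 31}
Elements in ascending order: 2, 3, 8, 30, 31
The smallest element is 2.

2


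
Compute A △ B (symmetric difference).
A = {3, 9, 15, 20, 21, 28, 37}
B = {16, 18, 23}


Set A = {3, 9, 15, 20, 21, 28, 37}
Set B = {16, 18, 23}
A △ B = (A \ B) ∪ (B \ A)
Elements in A but not B: {3, 9, 15, 20, 21, 28, 37}
Elements in B but not A: {16, 18, 23}
A △ B = {3, 9, 15, 16, 18, 20, 21, 23, 28, 37}

{3, 9, 15, 16, 18, 20, 21, 23, 28, 37}


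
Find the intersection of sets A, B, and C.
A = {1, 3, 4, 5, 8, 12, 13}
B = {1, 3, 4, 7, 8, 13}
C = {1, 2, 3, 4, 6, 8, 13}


Set A = {1, 3, 4, 5, 8, 12, 13}
Set B = {1, 3, 4, 7, 8, 13}
Set C = {1, 2, 3, 4, 6, 8, 13}
First, A ∩ B = {1, 3, 4, 8, 13}
Then, (A ∩ B) ∩ C = {1, 3, 4, 8, 13}

{1, 3, 4, 8, 13}


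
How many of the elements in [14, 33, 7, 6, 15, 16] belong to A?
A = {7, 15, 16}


Set A = {7, 15, 16}
Candidates: [14, 33, 7, 6, 15, 16]
Check each candidate:
14 ∉ A, 33 ∉ A, 7 ∈ A, 6 ∉ A, 15 ∈ A, 16 ∈ A
Count of candidates in A: 3

3


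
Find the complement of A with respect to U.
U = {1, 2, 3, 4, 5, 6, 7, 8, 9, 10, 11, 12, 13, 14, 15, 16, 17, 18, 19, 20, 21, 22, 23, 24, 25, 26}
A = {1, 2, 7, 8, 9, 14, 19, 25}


Universal set U = {1, 2, 3, 4, 5, 6, 7, 8, 9, 10, 11, 12, 13, 14, 15, 16, 17, 18, 19, 20, 21, 22, 23, 24, 25, 26}
Set A = {1, 2, 7, 8, 9, 14, 19, 25}
A' = U \ A = elements in U but not in A
Checking each element of U:
1 (in A, exclude), 2 (in A, exclude), 3 (not in A, include), 4 (not in A, include), 5 (not in A, include), 6 (not in A, include), 7 (in A, exclude), 8 (in A, exclude), 9 (in A, exclude), 10 (not in A, include), 11 (not in A, include), 12 (not in A, include), 13 (not in A, include), 14 (in A, exclude), 15 (not in A, include), 16 (not in A, include), 17 (not in A, include), 18 (not in A, include), 19 (in A, exclude), 20 (not in A, include), 21 (not in A, include), 22 (not in A, include), 23 (not in A, include), 24 (not in A, include), 25 (in A, exclude), 26 (not in A, include)
A' = {3, 4, 5, 6, 10, 11, 12, 13, 15, 16, 17, 18, 20, 21, 22, 23, 24, 26}

{3, 4, 5, 6, 10, 11, 12, 13, 15, 16, 17, 18, 20, 21, 22, 23, 24, 26}


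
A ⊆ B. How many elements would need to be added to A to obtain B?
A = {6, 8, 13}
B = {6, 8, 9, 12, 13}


Set A = {6, 8, 13}, |A| = 3
Set B = {6, 8, 9, 12, 13}, |B| = 5
Since A ⊆ B: B \ A = {9, 12}
|B| - |A| = 5 - 3 = 2

2


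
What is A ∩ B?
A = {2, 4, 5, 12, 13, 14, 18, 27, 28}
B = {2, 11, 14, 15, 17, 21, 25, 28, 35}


Set A = {2, 4, 5, 12, 13, 14, 18, 27, 28}
Set B = {2, 11, 14, 15, 17, 21, 25, 28, 35}
A ∩ B includes only elements in both sets.
Check each element of A against B:
2 ✓, 4 ✗, 5 ✗, 12 ✗, 13 ✗, 14 ✓, 18 ✗, 27 ✗, 28 ✓
A ∩ B = {2, 14, 28}

{2, 14, 28}


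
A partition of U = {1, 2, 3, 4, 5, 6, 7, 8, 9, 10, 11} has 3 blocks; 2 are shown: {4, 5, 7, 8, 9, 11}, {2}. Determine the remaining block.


U = {1, 2, 3, 4, 5, 6, 7, 8, 9, 10, 11}
Shown blocks: {4, 5, 7, 8, 9, 11}, {2}
A partition's blocks are pairwise disjoint and cover U, so the missing block = U \ (union of shown blocks).
Union of shown blocks: {2, 4, 5, 7, 8, 9, 11}
Missing block = U \ (union) = {1, 3, 6, 10}

{1, 3, 6, 10}


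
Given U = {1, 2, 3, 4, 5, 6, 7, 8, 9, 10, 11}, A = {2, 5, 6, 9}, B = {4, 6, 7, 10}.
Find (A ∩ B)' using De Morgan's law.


U = {1, 2, 3, 4, 5, 6, 7, 8, 9, 10, 11}
A = {2, 5, 6, 9}, B = {4, 6, 7, 10}
A ∩ B = {6}
(A ∩ B)' = U \ (A ∩ B) = {1, 2, 3, 4, 5, 7, 8, 9, 10, 11}
Verification via A' ∪ B': A' = {1, 3, 4, 7, 8, 10, 11}, B' = {1, 2, 3, 5, 8, 9, 11}
A' ∪ B' = {1, 2, 3, 4, 5, 7, 8, 9, 10, 11} ✓

{1, 2, 3, 4, 5, 7, 8, 9, 10, 11}


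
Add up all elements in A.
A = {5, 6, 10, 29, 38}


Set A = {5, 6, 10, 29, 38}
Sum = 5 + 6 + 10 + 29 + 38 = 88

88


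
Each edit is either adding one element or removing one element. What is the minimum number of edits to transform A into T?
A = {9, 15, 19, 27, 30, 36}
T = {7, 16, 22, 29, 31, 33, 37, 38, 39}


Set A = {9, 15, 19, 27, 30, 36}
Set T = {7, 16, 22, 29, 31, 33, 37, 38, 39}
Elements to remove from A (in A, not in T): {9, 15, 19, 27, 30, 36} → 6 removals
Elements to add to A (in T, not in A): {7, 16, 22, 29, 31, 33, 37, 38, 39} → 9 additions
Total edits = 6 + 9 = 15

15


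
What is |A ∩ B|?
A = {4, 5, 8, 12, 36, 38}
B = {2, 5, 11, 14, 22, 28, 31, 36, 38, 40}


Set A = {4, 5, 8, 12, 36, 38}
Set B = {2, 5, 11, 14, 22, 28, 31, 36, 38, 40}
A ∩ B = {5, 36, 38}
|A ∩ B| = 3

3


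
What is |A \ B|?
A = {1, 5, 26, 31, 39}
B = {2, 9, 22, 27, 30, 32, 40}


Set A = {1, 5, 26, 31, 39}
Set B = {2, 9, 22, 27, 30, 32, 40}
A \ B = {1, 5, 26, 31, 39}
|A \ B| = 5

5


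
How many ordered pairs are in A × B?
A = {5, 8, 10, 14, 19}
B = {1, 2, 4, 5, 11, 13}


Set A = {5, 8, 10, 14, 19} has 5 elements.
Set B = {1, 2, 4, 5, 11, 13} has 6 elements.
|A × B| = |A| × |B| = 5 × 6 = 30

30


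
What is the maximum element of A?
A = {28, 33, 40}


Set A = {28, 33, 40}
Elements in ascending order: 28, 33, 40
The largest element is 40.

40


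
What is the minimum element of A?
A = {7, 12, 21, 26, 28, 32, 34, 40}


Set A = {7, 12, 21, 26, 28, 32, 34, 40}
Elements in ascending order: 7, 12, 21, 26, 28, 32, 34, 40
The smallest element is 7.

7


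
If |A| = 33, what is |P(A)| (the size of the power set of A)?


The set has 33 elements.
The power set contains all possible subsets.
|P(A)| = 2^|A| = 2^33 = 8589934592

8589934592


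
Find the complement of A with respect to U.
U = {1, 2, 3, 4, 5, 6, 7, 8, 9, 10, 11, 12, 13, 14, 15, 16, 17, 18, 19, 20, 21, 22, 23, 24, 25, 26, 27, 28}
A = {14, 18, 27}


Universal set U = {1, 2, 3, 4, 5, 6, 7, 8, 9, 10, 11, 12, 13, 14, 15, 16, 17, 18, 19, 20, 21, 22, 23, 24, 25, 26, 27, 28}
Set A = {14, 18, 27}
A' = U \ A = elements in U but not in A
Checking each element of U:
1 (not in A, include), 2 (not in A, include), 3 (not in A, include), 4 (not in A, include), 5 (not in A, include), 6 (not in A, include), 7 (not in A, include), 8 (not in A, include), 9 (not in A, include), 10 (not in A, include), 11 (not in A, include), 12 (not in A, include), 13 (not in A, include), 14 (in A, exclude), 15 (not in A, include), 16 (not in A, include), 17 (not in A, include), 18 (in A, exclude), 19 (not in A, include), 20 (not in A, include), 21 (not in A, include), 22 (not in A, include), 23 (not in A, include), 24 (not in A, include), 25 (not in A, include), 26 (not in A, include), 27 (in A, exclude), 28 (not in A, include)
A' = {1, 2, 3, 4, 5, 6, 7, 8, 9, 10, 11, 12, 13, 15, 16, 17, 19, 20, 21, 22, 23, 24, 25, 26, 28}

{1, 2, 3, 4, 5, 6, 7, 8, 9, 10, 11, 12, 13, 15, 16, 17, 19, 20, 21, 22, 23, 24, 25, 26, 28}


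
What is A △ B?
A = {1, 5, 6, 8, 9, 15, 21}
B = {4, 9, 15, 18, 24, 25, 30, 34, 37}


Set A = {1, 5, 6, 8, 9, 15, 21}
Set B = {4, 9, 15, 18, 24, 25, 30, 34, 37}
A △ B = (A \ B) ∪ (B \ A)
Elements in A but not B: {1, 5, 6, 8, 21}
Elements in B but not A: {4, 18, 24, 25, 30, 34, 37}
A △ B = {1, 4, 5, 6, 8, 18, 21, 24, 25, 30, 34, 37}

{1, 4, 5, 6, 8, 18, 21, 24, 25, 30, 34, 37}


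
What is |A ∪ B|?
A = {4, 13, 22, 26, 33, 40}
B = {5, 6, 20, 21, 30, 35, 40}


Set A = {4, 13, 22, 26, 33, 40}, |A| = 6
Set B = {5, 6, 20, 21, 30, 35, 40}, |B| = 7
A ∩ B = {40}, |A ∩ B| = 1
|A ∪ B| = |A| + |B| - |A ∩ B| = 6 + 7 - 1 = 12

12


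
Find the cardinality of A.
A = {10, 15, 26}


Set A = {10, 15, 26}
Listing elements: 10, 15, 26
Counting: 3 elements
|A| = 3

3


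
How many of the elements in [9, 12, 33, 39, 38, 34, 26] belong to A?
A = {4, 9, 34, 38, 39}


Set A = {4, 9, 34, 38, 39}
Candidates: [9, 12, 33, 39, 38, 34, 26]
Check each candidate:
9 ∈ A, 12 ∉ A, 33 ∉ A, 39 ∈ A, 38 ∈ A, 34 ∈ A, 26 ∉ A
Count of candidates in A: 4

4


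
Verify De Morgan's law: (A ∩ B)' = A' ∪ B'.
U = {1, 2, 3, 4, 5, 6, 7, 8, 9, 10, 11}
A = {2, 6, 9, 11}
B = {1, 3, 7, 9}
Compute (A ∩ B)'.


U = {1, 2, 3, 4, 5, 6, 7, 8, 9, 10, 11}
A = {2, 6, 9, 11}, B = {1, 3, 7, 9}
A ∩ B = {9}
(A ∩ B)' = U \ (A ∩ B) = {1, 2, 3, 4, 5, 6, 7, 8, 10, 11}
Verification via A' ∪ B': A' = {1, 3, 4, 5, 7, 8, 10}, B' = {2, 4, 5, 6, 8, 10, 11}
A' ∪ B' = {1, 2, 3, 4, 5, 6, 7, 8, 10, 11} ✓

{1, 2, 3, 4, 5, 6, 7, 8, 10, 11}


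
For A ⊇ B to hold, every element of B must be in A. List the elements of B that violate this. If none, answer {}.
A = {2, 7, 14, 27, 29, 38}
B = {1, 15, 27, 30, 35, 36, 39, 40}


Set A = {2, 7, 14, 27, 29, 38}
Set B = {1, 15, 27, 30, 35, 36, 39, 40}
Check each element of B against A:
1 ∉ A (include), 15 ∉ A (include), 27 ∈ A, 30 ∉ A (include), 35 ∉ A (include), 36 ∉ A (include), 39 ∉ A (include), 40 ∉ A (include)
Elements of B not in A: {1, 15, 30, 35, 36, 39, 40}

{1, 15, 30, 35, 36, 39, 40}


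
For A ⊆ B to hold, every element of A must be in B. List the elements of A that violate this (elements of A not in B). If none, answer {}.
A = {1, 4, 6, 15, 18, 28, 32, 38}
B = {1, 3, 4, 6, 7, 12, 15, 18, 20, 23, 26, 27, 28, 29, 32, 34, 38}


Set A = {1, 4, 6, 15, 18, 28, 32, 38}
Set B = {1, 3, 4, 6, 7, 12, 15, 18, 20, 23, 26, 27, 28, 29, 32, 34, 38}
Check each element of A against B:
1 ∈ B, 4 ∈ B, 6 ∈ B, 15 ∈ B, 18 ∈ B, 28 ∈ B, 32 ∈ B, 38 ∈ B
Elements of A not in B: {}

{}


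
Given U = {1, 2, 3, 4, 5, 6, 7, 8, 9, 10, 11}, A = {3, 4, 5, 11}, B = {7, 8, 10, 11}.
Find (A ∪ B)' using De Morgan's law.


U = {1, 2, 3, 4, 5, 6, 7, 8, 9, 10, 11}
A = {3, 4, 5, 11}, B = {7, 8, 10, 11}
A ∪ B = {3, 4, 5, 7, 8, 10, 11}
(A ∪ B)' = U \ (A ∪ B) = {1, 2, 6, 9}
Verification via A' ∩ B': A' = {1, 2, 6, 7, 8, 9, 10}, B' = {1, 2, 3, 4, 5, 6, 9}
A' ∩ B' = {1, 2, 6, 9} ✓

{1, 2, 6, 9}


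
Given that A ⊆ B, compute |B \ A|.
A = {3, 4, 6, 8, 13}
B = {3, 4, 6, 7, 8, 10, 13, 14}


Set A = {3, 4, 6, 8, 13}, |A| = 5
Set B = {3, 4, 6, 7, 8, 10, 13, 14}, |B| = 8
Since A ⊆ B: B \ A = {7, 10, 14}
|B| - |A| = 8 - 5 = 3

3


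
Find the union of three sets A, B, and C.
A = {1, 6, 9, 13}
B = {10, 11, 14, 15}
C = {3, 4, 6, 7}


Set A = {1, 6, 9, 13}
Set B = {10, 11, 14, 15}
Set C = {3, 4, 6, 7}
First, A ∪ B = {1, 6, 9, 10, 11, 13, 14, 15}
Then, (A ∪ B) ∪ C = {1, 3, 4, 6, 7, 9, 10, 11, 13, 14, 15}

{1, 3, 4, 6, 7, 9, 10, 11, 13, 14, 15}


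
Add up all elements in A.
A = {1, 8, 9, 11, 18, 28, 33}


Set A = {1, 8, 9, 11, 18, 28, 33}
Sum = 1 + 8 + 9 + 11 + 18 + 28 + 33 = 108

108


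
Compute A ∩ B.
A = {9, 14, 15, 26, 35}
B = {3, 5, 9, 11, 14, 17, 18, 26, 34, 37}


Set A = {9, 14, 15, 26, 35}
Set B = {3, 5, 9, 11, 14, 17, 18, 26, 34, 37}
A ∩ B includes only elements in both sets.
Check each element of A against B:
9 ✓, 14 ✓, 15 ✗, 26 ✓, 35 ✗
A ∩ B = {9, 14, 26}

{9, 14, 26}


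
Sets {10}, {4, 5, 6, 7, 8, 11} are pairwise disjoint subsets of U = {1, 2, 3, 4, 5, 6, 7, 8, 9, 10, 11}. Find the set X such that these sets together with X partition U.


U = {1, 2, 3, 4, 5, 6, 7, 8, 9, 10, 11}
Shown blocks: {10}, {4, 5, 6, 7, 8, 11}
A partition's blocks are pairwise disjoint and cover U, so the missing block = U \ (union of shown blocks).
Union of shown blocks: {4, 5, 6, 7, 8, 10, 11}
Missing block = U \ (union) = {1, 2, 3, 9}

{1, 2, 3, 9}


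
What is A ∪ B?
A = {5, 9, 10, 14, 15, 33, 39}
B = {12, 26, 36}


Set A = {5, 9, 10, 14, 15, 33, 39}
Set B = {12, 26, 36}
A ∪ B includes all elements in either set.
Elements from A: {5, 9, 10, 14, 15, 33, 39}
Elements from B not already included: {12, 26, 36}
A ∪ B = {5, 9, 10, 12, 14, 15, 26, 33, 36, 39}

{5, 9, 10, 12, 14, 15, 26, 33, 36, 39}


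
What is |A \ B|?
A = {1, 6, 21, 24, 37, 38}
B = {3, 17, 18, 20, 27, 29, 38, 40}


Set A = {1, 6, 21, 24, 37, 38}
Set B = {3, 17, 18, 20, 27, 29, 38, 40}
A \ B = {1, 6, 21, 24, 37}
|A \ B| = 5

5


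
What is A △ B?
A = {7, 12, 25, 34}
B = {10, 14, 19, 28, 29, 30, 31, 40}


Set A = {7, 12, 25, 34}
Set B = {10, 14, 19, 28, 29, 30, 31, 40}
A △ B = (A \ B) ∪ (B \ A)
Elements in A but not B: {7, 12, 25, 34}
Elements in B but not A: {10, 14, 19, 28, 29, 30, 31, 40}
A △ B = {7, 10, 12, 14, 19, 25, 28, 29, 30, 31, 34, 40}

{7, 10, 12, 14, 19, 25, 28, 29, 30, 31, 34, 40}


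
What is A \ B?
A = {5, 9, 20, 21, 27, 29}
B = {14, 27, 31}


Set A = {5, 9, 20, 21, 27, 29}
Set B = {14, 27, 31}
A \ B includes elements in A that are not in B.
Check each element of A:
5 (not in B, keep), 9 (not in B, keep), 20 (not in B, keep), 21 (not in B, keep), 27 (in B, remove), 29 (not in B, keep)
A \ B = {5, 9, 20, 21, 29}

{5, 9, 20, 21, 29}


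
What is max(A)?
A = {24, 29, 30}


Set A = {24, 29, 30}
Elements in ascending order: 24, 29, 30
The largest element is 30.

30


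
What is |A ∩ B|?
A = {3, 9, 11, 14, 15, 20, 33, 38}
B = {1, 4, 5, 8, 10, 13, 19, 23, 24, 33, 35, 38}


Set A = {3, 9, 11, 14, 15, 20, 33, 38}
Set B = {1, 4, 5, 8, 10, 13, 19, 23, 24, 33, 35, 38}
A ∩ B = {33, 38}
|A ∩ B| = 2

2


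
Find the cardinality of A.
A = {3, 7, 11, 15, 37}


Set A = {3, 7, 11, 15, 37}
Listing elements: 3, 7, 11, 15, 37
Counting: 5 elements
|A| = 5

5


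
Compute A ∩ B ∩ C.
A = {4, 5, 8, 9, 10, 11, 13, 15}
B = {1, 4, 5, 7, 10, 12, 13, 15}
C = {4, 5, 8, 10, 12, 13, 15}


Set A = {4, 5, 8, 9, 10, 11, 13, 15}
Set B = {1, 4, 5, 7, 10, 12, 13, 15}
Set C = {4, 5, 8, 10, 12, 13, 15}
First, A ∩ B = {4, 5, 10, 13, 15}
Then, (A ∩ B) ∩ C = {4, 5, 10, 13, 15}

{4, 5, 10, 13, 15}


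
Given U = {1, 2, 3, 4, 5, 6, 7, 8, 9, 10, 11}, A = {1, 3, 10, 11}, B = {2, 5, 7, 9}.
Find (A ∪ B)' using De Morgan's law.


U = {1, 2, 3, 4, 5, 6, 7, 8, 9, 10, 11}
A = {1, 3, 10, 11}, B = {2, 5, 7, 9}
A ∪ B = {1, 2, 3, 5, 7, 9, 10, 11}
(A ∪ B)' = U \ (A ∪ B) = {4, 6, 8}
Verification via A' ∩ B': A' = {2, 4, 5, 6, 7, 8, 9}, B' = {1, 3, 4, 6, 8, 10, 11}
A' ∩ B' = {4, 6, 8} ✓

{4, 6, 8}


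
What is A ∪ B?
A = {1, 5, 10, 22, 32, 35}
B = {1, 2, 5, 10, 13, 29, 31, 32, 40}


Set A = {1, 5, 10, 22, 32, 35}
Set B = {1, 2, 5, 10, 13, 29, 31, 32, 40}
A ∪ B includes all elements in either set.
Elements from A: {1, 5, 10, 22, 32, 35}
Elements from B not already included: {2, 13, 29, 31, 40}
A ∪ B = {1, 2, 5, 10, 13, 22, 29, 31, 32, 35, 40}

{1, 2, 5, 10, 13, 22, 29, 31, 32, 35, 40}


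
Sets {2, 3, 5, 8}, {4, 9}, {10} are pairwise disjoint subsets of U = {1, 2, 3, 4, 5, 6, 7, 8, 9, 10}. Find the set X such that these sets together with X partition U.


U = {1, 2, 3, 4, 5, 6, 7, 8, 9, 10}
Shown blocks: {2, 3, 5, 8}, {4, 9}, {10}
A partition's blocks are pairwise disjoint and cover U, so the missing block = U \ (union of shown blocks).
Union of shown blocks: {2, 3, 4, 5, 8, 9, 10}
Missing block = U \ (union) = {1, 6, 7}

{1, 6, 7}


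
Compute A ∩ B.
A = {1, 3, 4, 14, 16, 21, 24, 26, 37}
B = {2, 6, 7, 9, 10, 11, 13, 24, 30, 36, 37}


Set A = {1, 3, 4, 14, 16, 21, 24, 26, 37}
Set B = {2, 6, 7, 9, 10, 11, 13, 24, 30, 36, 37}
A ∩ B includes only elements in both sets.
Check each element of A against B:
1 ✗, 3 ✗, 4 ✗, 14 ✗, 16 ✗, 21 ✗, 24 ✓, 26 ✗, 37 ✓
A ∩ B = {24, 37}

{24, 37}


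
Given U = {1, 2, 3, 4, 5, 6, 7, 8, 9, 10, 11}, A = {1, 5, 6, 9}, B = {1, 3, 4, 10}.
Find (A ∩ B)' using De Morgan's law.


U = {1, 2, 3, 4, 5, 6, 7, 8, 9, 10, 11}
A = {1, 5, 6, 9}, B = {1, 3, 4, 10}
A ∩ B = {1}
(A ∩ B)' = U \ (A ∩ B) = {2, 3, 4, 5, 6, 7, 8, 9, 10, 11}
Verification via A' ∪ B': A' = {2, 3, 4, 7, 8, 10, 11}, B' = {2, 5, 6, 7, 8, 9, 11}
A' ∪ B' = {2, 3, 4, 5, 6, 7, 8, 9, 10, 11} ✓

{2, 3, 4, 5, 6, 7, 8, 9, 10, 11}


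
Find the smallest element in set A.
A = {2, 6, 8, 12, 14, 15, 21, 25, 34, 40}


Set A = {2, 6, 8, 12, 14, 15, 21, 25, 34, 40}
Elements in ascending order: 2, 6, 8, 12, 14, 15, 21, 25, 34, 40
The smallest element is 2.

2


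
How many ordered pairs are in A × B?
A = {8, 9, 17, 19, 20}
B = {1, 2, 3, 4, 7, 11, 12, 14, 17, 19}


Set A = {8, 9, 17, 19, 20} has 5 elements.
Set B = {1, 2, 3, 4, 7, 11, 12, 14, 17, 19} has 10 elements.
|A × B| = |A| × |B| = 5 × 10 = 50

50


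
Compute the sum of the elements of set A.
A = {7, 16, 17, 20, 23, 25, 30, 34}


Set A = {7, 16, 17, 20, 23, 25, 30, 34}
Sum = 7 + 16 + 17 + 20 + 23 + 25 + 30 + 34 = 172

172


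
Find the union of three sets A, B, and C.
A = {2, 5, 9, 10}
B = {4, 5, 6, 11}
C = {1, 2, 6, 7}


Set A = {2, 5, 9, 10}
Set B = {4, 5, 6, 11}
Set C = {1, 2, 6, 7}
First, A ∪ B = {2, 4, 5, 6, 9, 10, 11}
Then, (A ∪ B) ∪ C = {1, 2, 4, 5, 6, 7, 9, 10, 11}

{1, 2, 4, 5, 6, 7, 9, 10, 11}


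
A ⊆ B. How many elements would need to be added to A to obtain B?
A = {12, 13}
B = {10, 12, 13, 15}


Set A = {12, 13}, |A| = 2
Set B = {10, 12, 13, 15}, |B| = 4
Since A ⊆ B: B \ A = {10, 15}
|B| - |A| = 4 - 2 = 2

2


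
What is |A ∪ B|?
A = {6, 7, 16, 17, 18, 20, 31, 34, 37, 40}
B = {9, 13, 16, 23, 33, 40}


Set A = {6, 7, 16, 17, 18, 20, 31, 34, 37, 40}, |A| = 10
Set B = {9, 13, 16, 23, 33, 40}, |B| = 6
A ∩ B = {16, 40}, |A ∩ B| = 2
|A ∪ B| = |A| + |B| - |A ∩ B| = 10 + 6 - 2 = 14

14


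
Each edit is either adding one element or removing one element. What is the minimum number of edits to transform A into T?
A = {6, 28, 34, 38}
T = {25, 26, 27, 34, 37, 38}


Set A = {6, 28, 34, 38}
Set T = {25, 26, 27, 34, 37, 38}
Elements to remove from A (in A, not in T): {6, 28} → 2 removals
Elements to add to A (in T, not in A): {25, 26, 27, 37} → 4 additions
Total edits = 2 + 4 = 6

6


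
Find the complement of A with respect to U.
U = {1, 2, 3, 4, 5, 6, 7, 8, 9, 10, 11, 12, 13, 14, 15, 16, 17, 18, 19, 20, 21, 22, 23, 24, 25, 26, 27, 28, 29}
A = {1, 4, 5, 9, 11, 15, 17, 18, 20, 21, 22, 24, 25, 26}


Universal set U = {1, 2, 3, 4, 5, 6, 7, 8, 9, 10, 11, 12, 13, 14, 15, 16, 17, 18, 19, 20, 21, 22, 23, 24, 25, 26, 27, 28, 29}
Set A = {1, 4, 5, 9, 11, 15, 17, 18, 20, 21, 22, 24, 25, 26}
A' = U \ A = elements in U but not in A
Checking each element of U:
1 (in A, exclude), 2 (not in A, include), 3 (not in A, include), 4 (in A, exclude), 5 (in A, exclude), 6 (not in A, include), 7 (not in A, include), 8 (not in A, include), 9 (in A, exclude), 10 (not in A, include), 11 (in A, exclude), 12 (not in A, include), 13 (not in A, include), 14 (not in A, include), 15 (in A, exclude), 16 (not in A, include), 17 (in A, exclude), 18 (in A, exclude), 19 (not in A, include), 20 (in A, exclude), 21 (in A, exclude), 22 (in A, exclude), 23 (not in A, include), 24 (in A, exclude), 25 (in A, exclude), 26 (in A, exclude), 27 (not in A, include), 28 (not in A, include), 29 (not in A, include)
A' = {2, 3, 6, 7, 8, 10, 12, 13, 14, 16, 19, 23, 27, 28, 29}

{2, 3, 6, 7, 8, 10, 12, 13, 14, 16, 19, 23, 27, 28, 29}


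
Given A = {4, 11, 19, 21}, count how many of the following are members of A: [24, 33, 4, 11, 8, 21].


Set A = {4, 11, 19, 21}
Candidates: [24, 33, 4, 11, 8, 21]
Check each candidate:
24 ∉ A, 33 ∉ A, 4 ∈ A, 11 ∈ A, 8 ∉ A, 21 ∈ A
Count of candidates in A: 3

3


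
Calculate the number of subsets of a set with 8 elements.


The set has 8 elements.
The power set contains all possible subsets.
|P(A)| = 2^|A| = 2^8 = 256

256


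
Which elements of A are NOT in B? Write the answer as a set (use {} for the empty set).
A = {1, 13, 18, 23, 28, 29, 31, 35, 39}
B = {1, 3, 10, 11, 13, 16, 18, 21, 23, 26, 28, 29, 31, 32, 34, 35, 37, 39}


Set A = {1, 13, 18, 23, 28, 29, 31, 35, 39}
Set B = {1, 3, 10, 11, 13, 16, 18, 21, 23, 26, 28, 29, 31, 32, 34, 35, 37, 39}
Check each element of A against B:
1 ∈ B, 13 ∈ B, 18 ∈ B, 23 ∈ B, 28 ∈ B, 29 ∈ B, 31 ∈ B, 35 ∈ B, 39 ∈ B
Elements of A not in B: {}

{}


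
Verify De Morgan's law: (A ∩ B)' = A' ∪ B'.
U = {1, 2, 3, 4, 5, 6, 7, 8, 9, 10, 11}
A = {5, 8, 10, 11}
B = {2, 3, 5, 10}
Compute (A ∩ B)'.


U = {1, 2, 3, 4, 5, 6, 7, 8, 9, 10, 11}
A = {5, 8, 10, 11}, B = {2, 3, 5, 10}
A ∩ B = {5, 10}
(A ∩ B)' = U \ (A ∩ B) = {1, 2, 3, 4, 6, 7, 8, 9, 11}
Verification via A' ∪ B': A' = {1, 2, 3, 4, 6, 7, 9}, B' = {1, 4, 6, 7, 8, 9, 11}
A' ∪ B' = {1, 2, 3, 4, 6, 7, 8, 9, 11} ✓

{1, 2, 3, 4, 6, 7, 8, 9, 11}


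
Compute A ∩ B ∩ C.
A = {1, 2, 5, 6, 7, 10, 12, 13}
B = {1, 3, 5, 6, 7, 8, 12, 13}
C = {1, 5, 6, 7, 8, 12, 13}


Set A = {1, 2, 5, 6, 7, 10, 12, 13}
Set B = {1, 3, 5, 6, 7, 8, 12, 13}
Set C = {1, 5, 6, 7, 8, 12, 13}
First, A ∩ B = {1, 5, 6, 7, 12, 13}
Then, (A ∩ B) ∩ C = {1, 5, 6, 7, 12, 13}

{1, 5, 6, 7, 12, 13}


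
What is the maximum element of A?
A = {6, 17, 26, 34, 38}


Set A = {6, 17, 26, 34, 38}
Elements in ascending order: 6, 17, 26, 34, 38
The largest element is 38.

38


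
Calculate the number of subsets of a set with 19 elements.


The set has 19 elements.
The power set contains all possible subsets.
|P(A)| = 2^|A| = 2^19 = 524288

524288


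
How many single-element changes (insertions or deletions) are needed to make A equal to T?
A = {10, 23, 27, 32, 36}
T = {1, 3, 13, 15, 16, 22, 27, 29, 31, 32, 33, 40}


Set A = {10, 23, 27, 32, 36}
Set T = {1, 3, 13, 15, 16, 22, 27, 29, 31, 32, 33, 40}
Elements to remove from A (in A, not in T): {10, 23, 36} → 3 removals
Elements to add to A (in T, not in A): {1, 3, 13, 15, 16, 22, 29, 31, 33, 40} → 10 additions
Total edits = 3 + 10 = 13

13


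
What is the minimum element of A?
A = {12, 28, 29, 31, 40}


Set A = {12, 28, 29, 31, 40}
Elements in ascending order: 12, 28, 29, 31, 40
The smallest element is 12.

12


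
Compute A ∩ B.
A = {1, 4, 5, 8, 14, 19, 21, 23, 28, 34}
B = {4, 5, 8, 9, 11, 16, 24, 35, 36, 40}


Set A = {1, 4, 5, 8, 14, 19, 21, 23, 28, 34}
Set B = {4, 5, 8, 9, 11, 16, 24, 35, 36, 40}
A ∩ B includes only elements in both sets.
Check each element of A against B:
1 ✗, 4 ✓, 5 ✓, 8 ✓, 14 ✗, 19 ✗, 21 ✗, 23 ✗, 28 ✗, 34 ✗
A ∩ B = {4, 5, 8}

{4, 5, 8}


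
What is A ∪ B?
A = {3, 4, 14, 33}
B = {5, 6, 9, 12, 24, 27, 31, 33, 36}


Set A = {3, 4, 14, 33}
Set B = {5, 6, 9, 12, 24, 27, 31, 33, 36}
A ∪ B includes all elements in either set.
Elements from A: {3, 4, 14, 33}
Elements from B not already included: {5, 6, 9, 12, 24, 27, 31, 36}
A ∪ B = {3, 4, 5, 6, 9, 12, 14, 24, 27, 31, 33, 36}

{3, 4, 5, 6, 9, 12, 14, 24, 27, 31, 33, 36}


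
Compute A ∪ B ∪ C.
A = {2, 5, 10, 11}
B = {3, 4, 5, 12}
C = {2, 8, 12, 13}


Set A = {2, 5, 10, 11}
Set B = {3, 4, 5, 12}
Set C = {2, 8, 12, 13}
First, A ∪ B = {2, 3, 4, 5, 10, 11, 12}
Then, (A ∪ B) ∪ C = {2, 3, 4, 5, 8, 10, 11, 12, 13}

{2, 3, 4, 5, 8, 10, 11, 12, 13}


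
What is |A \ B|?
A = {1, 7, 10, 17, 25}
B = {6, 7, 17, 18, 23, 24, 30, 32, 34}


Set A = {1, 7, 10, 17, 25}
Set B = {6, 7, 17, 18, 23, 24, 30, 32, 34}
A \ B = {1, 10, 25}
|A \ B| = 3

3


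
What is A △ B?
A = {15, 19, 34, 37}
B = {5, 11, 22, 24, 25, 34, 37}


Set A = {15, 19, 34, 37}
Set B = {5, 11, 22, 24, 25, 34, 37}
A △ B = (A \ B) ∪ (B \ A)
Elements in A but not B: {15, 19}
Elements in B but not A: {5, 11, 22, 24, 25}
A △ B = {5, 11, 15, 19, 22, 24, 25}

{5, 11, 15, 19, 22, 24, 25}


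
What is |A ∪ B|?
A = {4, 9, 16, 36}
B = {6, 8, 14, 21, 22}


Set A = {4, 9, 16, 36}, |A| = 4
Set B = {6, 8, 14, 21, 22}, |B| = 5
A ∩ B = {}, |A ∩ B| = 0
|A ∪ B| = |A| + |B| - |A ∩ B| = 4 + 5 - 0 = 9

9


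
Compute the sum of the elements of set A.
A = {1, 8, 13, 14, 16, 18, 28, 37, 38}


Set A = {1, 8, 13, 14, 16, 18, 28, 37, 38}
Sum = 1 + 8 + 13 + 14 + 16 + 18 + 28 + 37 + 38 = 173

173


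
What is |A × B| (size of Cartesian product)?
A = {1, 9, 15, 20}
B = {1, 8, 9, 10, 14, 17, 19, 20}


Set A = {1, 9, 15, 20} has 4 elements.
Set B = {1, 8, 9, 10, 14, 17, 19, 20} has 8 elements.
|A × B| = |A| × |B| = 4 × 8 = 32

32


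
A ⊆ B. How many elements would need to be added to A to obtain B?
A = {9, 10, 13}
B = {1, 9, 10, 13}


Set A = {9, 10, 13}, |A| = 3
Set B = {1, 9, 10, 13}, |B| = 4
Since A ⊆ B: B \ A = {1}
|B| - |A| = 4 - 3 = 1

1


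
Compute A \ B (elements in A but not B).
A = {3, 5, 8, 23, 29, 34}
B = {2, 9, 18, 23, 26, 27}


Set A = {3, 5, 8, 23, 29, 34}
Set B = {2, 9, 18, 23, 26, 27}
A \ B includes elements in A that are not in B.
Check each element of A:
3 (not in B, keep), 5 (not in B, keep), 8 (not in B, keep), 23 (in B, remove), 29 (not in B, keep), 34 (not in B, keep)
A \ B = {3, 5, 8, 29, 34}

{3, 5, 8, 29, 34}


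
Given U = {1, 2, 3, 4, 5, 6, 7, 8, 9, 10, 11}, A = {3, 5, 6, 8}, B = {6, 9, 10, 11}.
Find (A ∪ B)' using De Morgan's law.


U = {1, 2, 3, 4, 5, 6, 7, 8, 9, 10, 11}
A = {3, 5, 6, 8}, B = {6, 9, 10, 11}
A ∪ B = {3, 5, 6, 8, 9, 10, 11}
(A ∪ B)' = U \ (A ∪ B) = {1, 2, 4, 7}
Verification via A' ∩ B': A' = {1, 2, 4, 7, 9, 10, 11}, B' = {1, 2, 3, 4, 5, 7, 8}
A' ∩ B' = {1, 2, 4, 7} ✓

{1, 2, 4, 7}


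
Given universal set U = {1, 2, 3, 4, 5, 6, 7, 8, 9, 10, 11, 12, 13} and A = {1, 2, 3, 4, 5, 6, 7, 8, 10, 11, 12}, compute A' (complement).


Universal set U = {1, 2, 3, 4, 5, 6, 7, 8, 9, 10, 11, 12, 13}
Set A = {1, 2, 3, 4, 5, 6, 7, 8, 10, 11, 12}
A' = U \ A = elements in U but not in A
Checking each element of U:
1 (in A, exclude), 2 (in A, exclude), 3 (in A, exclude), 4 (in A, exclude), 5 (in A, exclude), 6 (in A, exclude), 7 (in A, exclude), 8 (in A, exclude), 9 (not in A, include), 10 (in A, exclude), 11 (in A, exclude), 12 (in A, exclude), 13 (not in A, include)
A' = {9, 13}

{9, 13}


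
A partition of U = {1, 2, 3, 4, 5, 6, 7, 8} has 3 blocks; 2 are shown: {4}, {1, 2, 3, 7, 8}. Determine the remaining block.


U = {1, 2, 3, 4, 5, 6, 7, 8}
Shown blocks: {4}, {1, 2, 3, 7, 8}
A partition's blocks are pairwise disjoint and cover U, so the missing block = U \ (union of shown blocks).
Union of shown blocks: {1, 2, 3, 4, 7, 8}
Missing block = U \ (union) = {5, 6}

{5, 6}


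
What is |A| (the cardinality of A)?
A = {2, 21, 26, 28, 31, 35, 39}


Set A = {2, 21, 26, 28, 31, 35, 39}
Listing elements: 2, 21, 26, 28, 31, 35, 39
Counting: 7 elements
|A| = 7

7


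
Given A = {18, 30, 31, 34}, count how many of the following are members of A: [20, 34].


Set A = {18, 30, 31, 34}
Candidates: [20, 34]
Check each candidate:
20 ∉ A, 34 ∈ A
Count of candidates in A: 1

1


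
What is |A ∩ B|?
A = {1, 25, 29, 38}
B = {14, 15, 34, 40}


Set A = {1, 25, 29, 38}
Set B = {14, 15, 34, 40}
A ∩ B = {}
|A ∩ B| = 0

0


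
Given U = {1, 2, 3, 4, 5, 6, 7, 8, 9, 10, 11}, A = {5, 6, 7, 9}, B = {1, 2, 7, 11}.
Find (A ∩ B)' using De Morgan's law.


U = {1, 2, 3, 4, 5, 6, 7, 8, 9, 10, 11}
A = {5, 6, 7, 9}, B = {1, 2, 7, 11}
A ∩ B = {7}
(A ∩ B)' = U \ (A ∩ B) = {1, 2, 3, 4, 5, 6, 8, 9, 10, 11}
Verification via A' ∪ B': A' = {1, 2, 3, 4, 8, 10, 11}, B' = {3, 4, 5, 6, 8, 9, 10}
A' ∪ B' = {1, 2, 3, 4, 5, 6, 8, 9, 10, 11} ✓

{1, 2, 3, 4, 5, 6, 8, 9, 10, 11}


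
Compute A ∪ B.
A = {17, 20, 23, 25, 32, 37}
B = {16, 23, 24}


Set A = {17, 20, 23, 25, 32, 37}
Set B = {16, 23, 24}
A ∪ B includes all elements in either set.
Elements from A: {17, 20, 23, 25, 32, 37}
Elements from B not already included: {16, 24}
A ∪ B = {16, 17, 20, 23, 24, 25, 32, 37}

{16, 17, 20, 23, 24, 25, 32, 37}


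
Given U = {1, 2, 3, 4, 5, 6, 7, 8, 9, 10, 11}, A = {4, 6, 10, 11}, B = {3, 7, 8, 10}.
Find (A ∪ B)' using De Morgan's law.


U = {1, 2, 3, 4, 5, 6, 7, 8, 9, 10, 11}
A = {4, 6, 10, 11}, B = {3, 7, 8, 10}
A ∪ B = {3, 4, 6, 7, 8, 10, 11}
(A ∪ B)' = U \ (A ∪ B) = {1, 2, 5, 9}
Verification via A' ∩ B': A' = {1, 2, 3, 5, 7, 8, 9}, B' = {1, 2, 4, 5, 6, 9, 11}
A' ∩ B' = {1, 2, 5, 9} ✓

{1, 2, 5, 9}


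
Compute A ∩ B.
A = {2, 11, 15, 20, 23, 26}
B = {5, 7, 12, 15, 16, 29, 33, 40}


Set A = {2, 11, 15, 20, 23, 26}
Set B = {5, 7, 12, 15, 16, 29, 33, 40}
A ∩ B includes only elements in both sets.
Check each element of A against B:
2 ✗, 11 ✗, 15 ✓, 20 ✗, 23 ✗, 26 ✗
A ∩ B = {15}

{15}


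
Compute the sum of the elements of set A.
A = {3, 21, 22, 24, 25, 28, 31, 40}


Set A = {3, 21, 22, 24, 25, 28, 31, 40}
Sum = 3 + 21 + 22 + 24 + 25 + 28 + 31 + 40 = 194

194


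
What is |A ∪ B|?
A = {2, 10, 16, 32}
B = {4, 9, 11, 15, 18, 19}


Set A = {2, 10, 16, 32}, |A| = 4
Set B = {4, 9, 11, 15, 18, 19}, |B| = 6
A ∩ B = {}, |A ∩ B| = 0
|A ∪ B| = |A| + |B| - |A ∩ B| = 4 + 6 - 0 = 10

10


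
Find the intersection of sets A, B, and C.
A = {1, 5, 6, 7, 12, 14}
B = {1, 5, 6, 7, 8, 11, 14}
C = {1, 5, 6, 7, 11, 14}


Set A = {1, 5, 6, 7, 12, 14}
Set B = {1, 5, 6, 7, 8, 11, 14}
Set C = {1, 5, 6, 7, 11, 14}
First, A ∩ B = {1, 5, 6, 7, 14}
Then, (A ∩ B) ∩ C = {1, 5, 6, 7, 14}

{1, 5, 6, 7, 14}
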